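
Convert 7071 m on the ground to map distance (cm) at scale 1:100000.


map_cm = 7071 * 100 / 100000 = 7.071 cm ≈ 7.07 cm

7.07 cm


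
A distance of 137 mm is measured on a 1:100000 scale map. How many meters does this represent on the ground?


ground = 137 mm * 100000 / 1000 = 13700.0 m

13700.0 m


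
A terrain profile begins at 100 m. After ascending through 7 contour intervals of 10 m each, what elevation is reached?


elevation = 100 + 7 * 10 = 170 m

170 m


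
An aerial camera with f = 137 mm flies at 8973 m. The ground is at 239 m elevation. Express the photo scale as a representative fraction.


scale = f / (H - h) = 137 mm / 8734 m = 137 / 8734000 = 1:63752

1:63752


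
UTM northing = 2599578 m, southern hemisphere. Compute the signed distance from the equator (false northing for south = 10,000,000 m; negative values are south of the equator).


For southern: actual = 2599578 - 10000000 = -7400422 m

-7400422 m


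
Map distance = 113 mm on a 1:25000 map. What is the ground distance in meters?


ground = 113 mm * 25000 / 1000 = 2825.0 m

2825.0 m


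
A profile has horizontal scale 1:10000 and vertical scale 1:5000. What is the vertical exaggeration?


VE = horizontal_scale / vertical_scale = 10000 / 5000 = 2.0

2.0x


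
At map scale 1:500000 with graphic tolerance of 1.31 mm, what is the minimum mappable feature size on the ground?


ground = 1.31 mm * 500000 / 1000 = 655.0 m

655.0 m


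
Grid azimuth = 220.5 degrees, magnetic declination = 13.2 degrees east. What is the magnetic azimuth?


magnetic azimuth = grid azimuth - declination (east +ve)
mag_az = 220.5 - 13.2 = 207.3 degrees

207.3 degrees


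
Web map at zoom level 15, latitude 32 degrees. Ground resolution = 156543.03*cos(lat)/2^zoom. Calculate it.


res = 156543.03 * cos(32) / 2^15 = 156543.03 * 0.8480481 / 32768 = 4.05 m/pixel

4.05 m/pixel


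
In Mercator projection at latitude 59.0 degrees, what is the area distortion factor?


area_distortion = 1/cos^2(59.0) = 3.77

3.77


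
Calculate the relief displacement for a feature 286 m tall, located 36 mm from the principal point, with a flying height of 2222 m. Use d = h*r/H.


d = h * r / H = 286 * 36 / 2222 = 4.63 mm

4.63 mm


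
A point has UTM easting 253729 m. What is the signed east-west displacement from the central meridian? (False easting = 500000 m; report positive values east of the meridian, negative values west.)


displacement = 253729 - 500000 = -246271 m

-246271 m


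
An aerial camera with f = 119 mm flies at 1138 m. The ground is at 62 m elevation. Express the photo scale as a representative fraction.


scale = f / (H - h) = 119 mm / 1076 m = 119 / 1076000 = 1:9042

1:9042


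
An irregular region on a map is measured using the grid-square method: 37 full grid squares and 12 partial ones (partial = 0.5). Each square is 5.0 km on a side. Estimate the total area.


effective squares = 37 + 12 * 0.5 = 43.0
area = 43.0 * 25.0 = 1075.0 km^2

1075.0 km^2


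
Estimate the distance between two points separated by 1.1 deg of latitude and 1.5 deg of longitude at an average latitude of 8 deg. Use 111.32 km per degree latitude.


dlat_km = 1.1 * 111.32 = 122.452
dlon_km = 1.5 * 111.32 * cos(8) ≈ 165.355
dist = sqrt(122.452^2 + 165.355^2) ≈ 205.8 km

205.8 km


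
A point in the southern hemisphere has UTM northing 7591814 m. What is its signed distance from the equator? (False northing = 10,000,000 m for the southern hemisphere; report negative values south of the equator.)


For southern: actual = 7591814 - 10000000 = -2408186 m

-2408186 m


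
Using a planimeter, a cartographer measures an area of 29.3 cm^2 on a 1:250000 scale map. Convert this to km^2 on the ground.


ground_area = 29.3 * (250000/100)^2 = 183125000.0 m^2 = 183.125 km^2

183.125 km^2


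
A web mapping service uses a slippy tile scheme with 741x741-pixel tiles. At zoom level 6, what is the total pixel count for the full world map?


tiles per axis = 2^6 = 64
total tiles = 64^2 = 4096
pixels per axis = 64 * 741 = 47424
total pixels = 47424^2 = 2249035776

2249035776 pixels


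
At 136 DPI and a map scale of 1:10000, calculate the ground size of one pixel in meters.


pixel_cm = 2.54 / 136 ≈ 0.018676 cm
ground = pixel_cm * 10000 / 100 = 2.54 * 10000 / (136 * 100) = 25400 / 13600 ≈ 1.87 m

1.87 m


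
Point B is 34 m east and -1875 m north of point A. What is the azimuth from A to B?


az = atan2(34, -1875) = 179.0 deg
adjusted to 0-360: 179.0 degrees

179.0 degrees


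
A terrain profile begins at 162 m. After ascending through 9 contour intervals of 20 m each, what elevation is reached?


elevation = 162 + 9 * 20 = 342 m

342 m


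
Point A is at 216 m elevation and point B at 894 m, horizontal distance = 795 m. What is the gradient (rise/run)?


gradient = (894 - 216) / 795 = 678 / 795 = 0.8528

0.8528


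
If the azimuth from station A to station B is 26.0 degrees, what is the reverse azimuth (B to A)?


back azimuth = (26.0 + 180) mod 360 = 206.0 degrees

206.0 degrees


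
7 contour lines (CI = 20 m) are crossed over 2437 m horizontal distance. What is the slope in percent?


elevation change = 7 * 20 = 140 m
slope = 140 / 2437 * 100 = 5.7%

5.7%


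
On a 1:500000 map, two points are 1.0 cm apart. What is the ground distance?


ground = 1.0 cm * 500000 / 100 = 5000.0 m = 5.0 km

5.0 km


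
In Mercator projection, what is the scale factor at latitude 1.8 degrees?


SF = 1 / cos(1.8) = 1 / 0.999507 = 1.0

1.0


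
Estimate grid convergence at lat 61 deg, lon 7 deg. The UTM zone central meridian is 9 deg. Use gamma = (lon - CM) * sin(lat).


gamma = (7 - 9) * sin(61) = -2 * 0.87462 = -1.749 degrees

-1.749 degrees


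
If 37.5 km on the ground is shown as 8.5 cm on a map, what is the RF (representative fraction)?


ground = 37.5 km = 3750000 cm; RF denominator = ground / map = 3750000 / 8.5 ≈ 441176; RF = 1:441176

1:441176


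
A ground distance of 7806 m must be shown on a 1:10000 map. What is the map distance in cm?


map_cm = 7806 * 100 / 10000 = 78.06 cm

78.06 cm


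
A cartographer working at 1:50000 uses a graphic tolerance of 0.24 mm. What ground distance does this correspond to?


ground = 0.24 mm * 50000 / 1000 = 12.0 m

12.0 m


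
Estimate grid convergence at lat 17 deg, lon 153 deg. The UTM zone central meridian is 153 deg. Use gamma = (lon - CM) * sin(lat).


gamma = (153 - 153) * sin(17) = 0 * 0.292372 = 0.0 degrees

0.0 degrees


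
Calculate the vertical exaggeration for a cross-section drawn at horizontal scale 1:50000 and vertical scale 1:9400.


VE = horizontal_scale / vertical_scale = 50000 / 9400 ≈ 5.3

5.3x


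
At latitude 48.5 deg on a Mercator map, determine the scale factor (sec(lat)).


SF = 1 / cos(48.5) = 1 / 0.66262 = 1.509

1.509


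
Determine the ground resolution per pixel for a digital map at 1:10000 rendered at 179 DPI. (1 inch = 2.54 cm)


pixel_cm = 2.54 / 179 ≈ 0.01419 cm
ground = pixel_cm * 10000 / 100 = 2.54 * 10000 / (179 * 100) = 25400 / 17900 ≈ 1.42 m

1.42 m


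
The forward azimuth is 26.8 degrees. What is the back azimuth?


back azimuth = (26.8 + 180) mod 360 = 206.8 degrees

206.8 degrees


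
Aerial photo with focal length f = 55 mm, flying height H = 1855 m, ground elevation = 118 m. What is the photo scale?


scale = f / (H - h) = 55 mm / 1737 m = 55 / 1737000 = 1:31582

1:31582


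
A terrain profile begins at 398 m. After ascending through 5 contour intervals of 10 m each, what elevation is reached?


elevation = 398 + 5 * 10 = 448 m

448 m


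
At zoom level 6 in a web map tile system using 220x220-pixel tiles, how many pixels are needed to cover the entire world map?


tiles per axis = 2^6 = 64
total tiles = 64^2 = 4096
pixels per axis = 64 * 220 = 14080
total pixels = 14080^2 = 198246400

198246400 pixels


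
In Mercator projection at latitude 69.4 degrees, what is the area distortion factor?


area_distortion = 1/cos^2(69.4) = 8.078

8.078


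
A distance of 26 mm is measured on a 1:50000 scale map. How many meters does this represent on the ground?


ground = 26 mm * 50000 / 1000 = 1300.0 m

1300.0 m


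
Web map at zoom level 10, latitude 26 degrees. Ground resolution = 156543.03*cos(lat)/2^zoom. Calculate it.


res = 156543.03 * cos(26) / 2^10 = 156543.03 * 0.89879405 / 1024 = 137.4 m/pixel

137.4 m/pixel


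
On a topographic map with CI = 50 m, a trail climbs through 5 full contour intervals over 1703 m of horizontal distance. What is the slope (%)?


elevation change = 5 * 50 = 250 m
slope = 250 / 1703 * 100 = 14.7%

14.7%


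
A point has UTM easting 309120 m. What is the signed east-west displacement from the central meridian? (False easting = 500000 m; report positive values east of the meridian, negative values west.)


displacement = 309120 - 500000 = -190880 m

-190880 m


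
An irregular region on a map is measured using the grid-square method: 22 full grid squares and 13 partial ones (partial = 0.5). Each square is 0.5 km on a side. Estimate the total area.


effective squares = 22 + 13 * 0.5 = 28.5
area = 28.5 * 0.25 = 7.125 km^2

7.125 km^2


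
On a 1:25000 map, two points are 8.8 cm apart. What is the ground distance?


ground = 8.8 cm * 25000 / 100 = 2200.0 m = 2.2 km

2.2 km


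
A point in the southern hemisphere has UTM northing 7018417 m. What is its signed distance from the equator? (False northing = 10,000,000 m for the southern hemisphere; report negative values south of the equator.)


For southern: actual = 7018417 - 10000000 = -2981583 m

-2981583 m


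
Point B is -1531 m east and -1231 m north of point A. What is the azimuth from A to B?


az = atan2(-1531, -1231) = -128.8 deg
adjusted to 0-360: 231.2 degrees

231.2 degrees


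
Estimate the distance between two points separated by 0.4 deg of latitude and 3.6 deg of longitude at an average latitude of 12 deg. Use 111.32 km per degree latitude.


dlat_km = 0.4 * 111.32 = 44.528
dlon_km = 3.6 * 111.32 * cos(12) ≈ 391.995
dist = sqrt(44.528^2 + 391.995^2) ≈ 394.5 km

394.5 km


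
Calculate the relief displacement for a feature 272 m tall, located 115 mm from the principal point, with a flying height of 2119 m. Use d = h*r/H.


d = h * r / H = 272 * 115 / 2119 = 14.76 mm

14.76 mm


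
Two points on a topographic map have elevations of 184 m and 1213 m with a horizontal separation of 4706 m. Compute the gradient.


gradient = (1213 - 184) / 4706 = 1029 / 4706 = 0.2187

0.2187


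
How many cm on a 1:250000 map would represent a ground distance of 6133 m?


map_cm = 6133 * 100 / 250000 = 2.4532 cm ≈ 2.45 cm

2.45 cm


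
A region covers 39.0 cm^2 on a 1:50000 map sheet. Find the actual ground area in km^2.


ground_area = 39.0 * (50000/100)^2 = 9750000.0 m^2 = 9.75 km^2

9.75 km^2


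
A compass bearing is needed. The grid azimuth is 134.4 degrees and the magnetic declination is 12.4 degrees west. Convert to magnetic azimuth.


magnetic azimuth = grid azimuth - declination (east +ve)
mag_az = 134.4 - -12.4 = 146.8 degrees

146.8 degrees


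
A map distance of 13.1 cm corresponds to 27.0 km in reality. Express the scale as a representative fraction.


ground = 27.0 km = 2700000 cm; RF denominator = ground / map = 2700000 / 13.1 ≈ 206107; RF = 1:206107

1:206107


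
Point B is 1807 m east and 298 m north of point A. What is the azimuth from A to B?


az = atan2(1807, 298) = 80.6 deg
adjusted to 0-360: 80.6 degrees

80.6 degrees


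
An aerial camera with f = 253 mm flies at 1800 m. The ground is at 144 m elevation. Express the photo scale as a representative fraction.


scale = f / (H - h) = 253 mm / 1656 m = 253 / 1656000 = 1:6545

1:6545


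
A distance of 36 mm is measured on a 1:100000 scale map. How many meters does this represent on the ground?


ground = 36 mm * 100000 / 1000 = 3600.0 m

3600.0 m


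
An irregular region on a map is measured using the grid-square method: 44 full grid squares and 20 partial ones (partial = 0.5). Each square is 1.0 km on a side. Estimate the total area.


effective squares = 44 + 20 * 0.5 = 54.0
area = 54.0 * 1.0 = 54.0 km^2

54.0 km^2


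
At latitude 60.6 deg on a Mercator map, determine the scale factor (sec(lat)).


SF = 1 / cos(60.6) = 1 / 0.490904 = 2.037

2.037


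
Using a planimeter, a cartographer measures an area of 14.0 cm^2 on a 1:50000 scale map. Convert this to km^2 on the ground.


ground_area = 14.0 * (50000/100)^2 = 3500000.0 m^2 = 3.5 km^2

3.5 km^2


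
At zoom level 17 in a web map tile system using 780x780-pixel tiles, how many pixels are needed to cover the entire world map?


tiles per axis = 2^17 = 131072
total tiles = 131072^2 = 17179869184
pixels per axis = 131072 * 780 = 102236160
total pixels = 102236160^2 = 10452232411545600

10452232411545600 pixels


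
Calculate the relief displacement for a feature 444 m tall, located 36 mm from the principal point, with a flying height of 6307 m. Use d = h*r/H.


d = h * r / H = 444 * 36 / 6307 = 2.53 mm

2.53 mm


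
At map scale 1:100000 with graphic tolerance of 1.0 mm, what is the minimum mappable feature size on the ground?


ground = 1.0 mm * 100000 / 1000 = 100.0 m

100.0 m


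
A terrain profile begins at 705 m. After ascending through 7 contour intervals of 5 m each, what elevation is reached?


elevation = 705 + 7 * 5 = 740 m

740 m


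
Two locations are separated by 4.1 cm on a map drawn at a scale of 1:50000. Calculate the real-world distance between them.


ground = 4.1 cm * 50000 / 100 = 2050.0 m = 2.05 km

2.05 km


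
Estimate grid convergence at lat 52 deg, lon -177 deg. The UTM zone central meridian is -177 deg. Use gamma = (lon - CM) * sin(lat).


gamma = (-177 - -177) * sin(52) = 0 * 0.788011 = 0.0 degrees

0.0 degrees


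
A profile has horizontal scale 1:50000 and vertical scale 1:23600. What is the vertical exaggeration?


VE = horizontal_scale / vertical_scale = 50000 / 23600 ≈ 2.1

2.1x


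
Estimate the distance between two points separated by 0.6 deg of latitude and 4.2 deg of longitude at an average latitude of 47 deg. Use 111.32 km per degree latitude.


dlat_km = 0.6 * 111.32 = 66.792
dlon_km = 4.2 * 111.32 * cos(47) ≈ 318.864
dist = sqrt(66.792^2 + 318.864^2) ≈ 325.8 km

325.8 km


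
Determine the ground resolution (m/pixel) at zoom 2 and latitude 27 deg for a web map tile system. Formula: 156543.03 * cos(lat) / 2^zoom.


res = 156543.03 * cos(27) / 2^2 = 156543.03 * 0.89100652 / 4 = 34870.22 m/pixel

34870.22 m/pixel


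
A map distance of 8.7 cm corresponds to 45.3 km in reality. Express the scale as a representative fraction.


ground = 45.3 km = 4530000 cm; RF denominator = ground / map = 4530000 / 8.7 ≈ 520690; RF = 1:520690

1:520690


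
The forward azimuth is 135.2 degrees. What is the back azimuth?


back azimuth = (135.2 + 180) mod 360 = 315.2 degrees

315.2 degrees


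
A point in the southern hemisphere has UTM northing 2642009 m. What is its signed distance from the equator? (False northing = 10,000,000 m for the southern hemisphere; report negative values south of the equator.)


For southern: actual = 2642009 - 10000000 = -7357991 m

-7357991 m


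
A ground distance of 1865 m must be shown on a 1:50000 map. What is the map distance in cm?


map_cm = 1865 * 100 / 50000 = 3.73 cm

3.73 cm


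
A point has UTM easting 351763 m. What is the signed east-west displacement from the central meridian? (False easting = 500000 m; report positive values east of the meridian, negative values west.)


displacement = 351763 - 500000 = -148237 m

-148237 m


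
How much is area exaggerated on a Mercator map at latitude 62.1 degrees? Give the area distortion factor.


area_distortion = 1/cos^2(62.1) = 4.567

4.567


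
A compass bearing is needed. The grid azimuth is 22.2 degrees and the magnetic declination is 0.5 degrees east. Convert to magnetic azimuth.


magnetic azimuth = grid azimuth - declination (east +ve)
mag_az = 22.2 - 0.5 = 21.7 degrees

21.7 degrees


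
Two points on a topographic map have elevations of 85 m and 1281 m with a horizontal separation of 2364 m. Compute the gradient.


gradient = (1281 - 85) / 2364 = 1196 / 2364 = 0.5059

0.5059


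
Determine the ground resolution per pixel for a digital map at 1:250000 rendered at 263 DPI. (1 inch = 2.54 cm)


pixel_cm = 2.54 / 263 ≈ 0.009658 cm
ground = pixel_cm * 250000 / 100 = 2.54 * 250000 / (263 * 100) = 635000 / 26300 ≈ 24.14 m

24.14 m


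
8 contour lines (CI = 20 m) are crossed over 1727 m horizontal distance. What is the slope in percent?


elevation change = 8 * 20 = 160 m
slope = 160 / 1727 * 100 = 9.3%

9.3%


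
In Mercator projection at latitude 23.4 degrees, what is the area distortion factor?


area_distortion = 1/cos^2(23.4) = 1.187

1.187


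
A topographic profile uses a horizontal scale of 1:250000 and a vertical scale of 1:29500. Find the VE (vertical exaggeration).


VE = horizontal_scale / vertical_scale = 250000 / 29500 ≈ 8.5

8.5x


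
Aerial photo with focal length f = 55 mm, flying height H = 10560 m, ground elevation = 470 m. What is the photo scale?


scale = f / (H - h) = 55 mm / 10090 m = 55 / 10090000 = 1:183455

1:183455


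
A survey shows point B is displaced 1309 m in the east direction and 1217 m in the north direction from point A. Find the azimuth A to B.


az = atan2(1309, 1217) = 47.1 deg
adjusted to 0-360: 47.1 degrees

47.1 degrees


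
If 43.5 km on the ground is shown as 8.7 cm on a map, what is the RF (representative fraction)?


ground = 43.5 km = 4350000 cm; RF denominator = ground / map = 4350000 / 8.7 = 500000; RF = 1:500000

1:500000


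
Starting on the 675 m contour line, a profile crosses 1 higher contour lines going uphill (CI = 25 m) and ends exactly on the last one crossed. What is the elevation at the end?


elevation = 675 + 1 * 25 = 700 m

700 m


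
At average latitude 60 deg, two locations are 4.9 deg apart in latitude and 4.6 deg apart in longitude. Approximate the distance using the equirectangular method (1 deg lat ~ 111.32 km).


dlat_km = 4.9 * 111.32 = 545.468
dlon_km = 4.6 * 111.32 * cos(60) ≈ 256.036
dist = sqrt(545.468^2 + 256.036^2) ≈ 602.6 km

602.6 km


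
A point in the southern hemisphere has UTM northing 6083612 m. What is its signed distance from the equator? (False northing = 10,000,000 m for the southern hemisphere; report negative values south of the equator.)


For southern: actual = 6083612 - 10000000 = -3916388 m

-3916388 m


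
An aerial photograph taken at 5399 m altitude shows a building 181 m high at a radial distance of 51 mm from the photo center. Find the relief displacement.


d = h * r / H = 181 * 51 / 5399 = 1.71 mm

1.71 mm


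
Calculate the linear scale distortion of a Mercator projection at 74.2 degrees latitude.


SF = 1 / cos(74.2) = 1 / 0.27228 = 3.673

3.673


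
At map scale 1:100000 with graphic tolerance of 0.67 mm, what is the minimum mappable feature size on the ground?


ground = 0.67 mm * 100000 / 1000 = 67.0 m

67.0 m


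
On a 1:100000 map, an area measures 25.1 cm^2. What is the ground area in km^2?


ground_area = 25.1 * (100000/100)^2 = 25100000.0 m^2 = 25.1 km^2

25.1 km^2


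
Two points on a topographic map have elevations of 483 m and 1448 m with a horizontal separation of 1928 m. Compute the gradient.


gradient = (1448 - 483) / 1928 = 965 / 1928 = 0.5005

0.5005


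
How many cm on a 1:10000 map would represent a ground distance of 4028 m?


map_cm = 4028 * 100 / 10000 = 40.28 cm

40.28 cm


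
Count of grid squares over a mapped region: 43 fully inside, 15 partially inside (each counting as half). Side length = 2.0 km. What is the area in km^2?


effective squares = 43 + 15 * 0.5 = 50.5
area = 50.5 * 4.0 = 202.0 km^2

202.0 km^2


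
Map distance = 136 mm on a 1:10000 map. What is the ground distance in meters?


ground = 136 mm * 10000 / 1000 = 1360.0 m

1360.0 m


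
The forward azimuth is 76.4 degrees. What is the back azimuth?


back azimuth = (76.4 + 180) mod 360 = 256.4 degrees

256.4 degrees


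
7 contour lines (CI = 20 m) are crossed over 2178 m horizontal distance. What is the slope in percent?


elevation change = 7 * 20 = 140 m
slope = 140 / 2178 * 100 = 6.4%

6.4%


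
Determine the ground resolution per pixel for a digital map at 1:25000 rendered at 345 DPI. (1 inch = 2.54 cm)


pixel_cm = 2.54 / 345 ≈ 0.007362 cm
ground = pixel_cm * 25000 / 100 = 2.54 * 25000 / (345 * 100) = 63500 / 34500 ≈ 1.84 m

1.84 m


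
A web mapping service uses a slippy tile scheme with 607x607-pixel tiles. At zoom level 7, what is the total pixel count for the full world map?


tiles per axis = 2^7 = 128
total tiles = 128^2 = 16384
pixels per axis = 128 * 607 = 77696
total pixels = 77696^2 = 6036668416

6036668416 pixels


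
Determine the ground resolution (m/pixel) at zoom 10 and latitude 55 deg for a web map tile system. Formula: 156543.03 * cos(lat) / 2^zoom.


res = 156543.03 * cos(55) / 2^10 = 156543.03 * 0.57357644 / 1024 = 87.68 m/pixel

87.68 m/pixel


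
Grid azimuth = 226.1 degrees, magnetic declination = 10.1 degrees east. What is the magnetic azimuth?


magnetic azimuth = grid azimuth - declination (east +ve)
mag_az = 226.1 - 10.1 = 216.0 degrees

216.0 degrees


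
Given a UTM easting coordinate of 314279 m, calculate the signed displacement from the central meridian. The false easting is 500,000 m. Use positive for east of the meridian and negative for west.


displacement = 314279 - 500000 = -185721 m

-185721 m


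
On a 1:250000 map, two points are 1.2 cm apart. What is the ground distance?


ground = 1.2 cm * 250000 / 100 = 3000.0 m = 3.0 km

3.0 km


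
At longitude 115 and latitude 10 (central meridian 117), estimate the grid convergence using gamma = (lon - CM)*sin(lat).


gamma = (115 - 117) * sin(10) = -2 * 0.173648 = -0.347 degrees

-0.347 degrees


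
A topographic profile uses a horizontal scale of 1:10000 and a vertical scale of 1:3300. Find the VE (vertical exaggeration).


VE = horizontal_scale / vertical_scale = 10000 / 3300 ≈ 3.0

3.0x


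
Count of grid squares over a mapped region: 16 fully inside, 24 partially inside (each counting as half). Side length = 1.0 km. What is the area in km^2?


effective squares = 16 + 24 * 0.5 = 28.0
area = 28.0 * 1.0 = 28.0 km^2

28.0 km^2


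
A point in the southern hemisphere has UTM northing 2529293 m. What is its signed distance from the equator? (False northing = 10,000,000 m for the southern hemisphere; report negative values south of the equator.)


For southern: actual = 2529293 - 10000000 = -7470707 m

-7470707 m


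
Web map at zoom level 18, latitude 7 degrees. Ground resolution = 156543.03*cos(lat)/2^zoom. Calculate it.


res = 156543.03 * cos(7) / 2^18 = 156543.03 * 0.99254615 / 262144 = 0.59 m/pixel

0.59 m/pixel


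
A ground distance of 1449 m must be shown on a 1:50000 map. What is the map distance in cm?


map_cm = 1449 * 100 / 50000 = 2.898 cm ≈ 2.9 cm

2.9 cm


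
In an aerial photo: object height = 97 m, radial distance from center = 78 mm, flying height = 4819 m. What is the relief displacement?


d = h * r / H = 97 * 78 / 4819 = 1.57 mm

1.57 mm


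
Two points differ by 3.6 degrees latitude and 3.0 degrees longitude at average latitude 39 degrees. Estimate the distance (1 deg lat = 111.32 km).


dlat_km = 3.6 * 111.32 = 400.752
dlon_km = 3.0 * 111.32 * cos(39) ≈ 259.536
dist = sqrt(400.752^2 + 259.536^2) ≈ 477.5 km

477.5 km


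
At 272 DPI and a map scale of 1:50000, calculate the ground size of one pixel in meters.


pixel_cm = 2.54 / 272 ≈ 0.009338 cm
ground = pixel_cm * 50000 / 100 = 2.54 * 50000 / (272 * 100) = 127000 / 27200 ≈ 4.67 m

4.67 m


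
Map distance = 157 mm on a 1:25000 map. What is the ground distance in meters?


ground = 157 mm * 25000 / 1000 = 3925.0 m

3925.0 m


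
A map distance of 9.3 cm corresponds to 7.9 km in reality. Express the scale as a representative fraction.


ground = 7.9 km = 790000 cm; RF denominator = ground / map = 790000 / 9.3 ≈ 84946; RF = 1:84946

1:84946


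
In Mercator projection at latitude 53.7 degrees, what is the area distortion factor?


area_distortion = 1/cos^2(53.7) = 2.853

2.853


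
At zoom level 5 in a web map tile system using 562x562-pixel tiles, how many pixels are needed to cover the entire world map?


tiles per axis = 2^5 = 32
total tiles = 32^2 = 1024
pixels per axis = 32 * 562 = 17984
total pixels = 17984^2 = 323424256

323424256 pixels


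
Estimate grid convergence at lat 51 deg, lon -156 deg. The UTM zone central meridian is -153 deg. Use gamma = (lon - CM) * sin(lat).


gamma = (-156 - -153) * sin(51) = -3 * 0.777146 = -2.331 degrees

-2.331 degrees


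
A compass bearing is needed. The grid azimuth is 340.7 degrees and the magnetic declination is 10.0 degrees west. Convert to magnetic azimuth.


magnetic azimuth = grid azimuth - declination (east +ve)
mag_az = 340.7 - -10.0 = 350.7 degrees

350.7 degrees


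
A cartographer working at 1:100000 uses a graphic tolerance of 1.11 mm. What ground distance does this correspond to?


ground = 1.11 mm * 100000 / 1000 = 111.0 m

111.0 m


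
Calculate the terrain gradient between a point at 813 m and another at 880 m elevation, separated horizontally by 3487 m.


gradient = (880 - 813) / 3487 = 67 / 3487 = 0.0192

0.0192


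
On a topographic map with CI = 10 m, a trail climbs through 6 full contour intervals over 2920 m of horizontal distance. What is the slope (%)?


elevation change = 6 * 10 = 60 m
slope = 60 / 2920 * 100 = 2.1%

2.1%


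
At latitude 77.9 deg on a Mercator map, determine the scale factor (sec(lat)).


SF = 1 / cos(77.9) = 1 / 0.209619 = 4.771

4.771


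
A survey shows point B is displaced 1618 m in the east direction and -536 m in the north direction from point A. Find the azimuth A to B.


az = atan2(1618, -536) = 108.3 deg
adjusted to 0-360: 108.3 degrees

108.3 degrees


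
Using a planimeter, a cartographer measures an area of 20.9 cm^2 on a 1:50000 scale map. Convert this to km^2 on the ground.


ground_area = 20.9 * (50000/100)^2 = 5225000.0 m^2 = 5.225 km^2

5.225 km^2


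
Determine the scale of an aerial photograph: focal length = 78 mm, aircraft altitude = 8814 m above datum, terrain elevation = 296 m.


scale = f / (H - h) = 78 mm / 8518 m = 78 / 8518000 = 1:109205

1:109205


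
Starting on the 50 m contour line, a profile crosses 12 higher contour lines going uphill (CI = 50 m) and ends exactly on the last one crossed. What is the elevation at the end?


elevation = 50 + 12 * 50 = 650 m

650 m


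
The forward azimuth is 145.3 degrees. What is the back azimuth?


back azimuth = (145.3 + 180) mod 360 = 325.3 degrees

325.3 degrees


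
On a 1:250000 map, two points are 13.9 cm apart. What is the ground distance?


ground = 13.9 cm * 250000 / 100 = 34750.0 m = 34.75 km

34.75 km


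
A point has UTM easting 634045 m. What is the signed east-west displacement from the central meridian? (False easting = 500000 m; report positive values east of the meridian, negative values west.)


displacement = 634045 - 500000 = 134045 m

134045 m


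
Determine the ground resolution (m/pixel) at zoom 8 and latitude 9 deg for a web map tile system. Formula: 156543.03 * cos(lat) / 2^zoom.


res = 156543.03 * cos(9) / 2^8 = 156543.03 * 0.98768834 / 256 = 603.97 m/pixel

603.97 m/pixel


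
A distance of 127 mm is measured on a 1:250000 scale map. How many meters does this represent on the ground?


ground = 127 mm * 250000 / 1000 = 31750.0 m

31750.0 m


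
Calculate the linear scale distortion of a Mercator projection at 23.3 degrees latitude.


SF = 1 / cos(23.3) = 1 / 0.918446 = 1.089

1.089


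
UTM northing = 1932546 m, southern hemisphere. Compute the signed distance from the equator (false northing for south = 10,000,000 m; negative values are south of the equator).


For southern: actual = 1932546 - 10000000 = -8067454 m

-8067454 m


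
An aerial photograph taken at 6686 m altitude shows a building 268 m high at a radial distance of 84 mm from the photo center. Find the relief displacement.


d = h * r / H = 268 * 84 / 6686 = 3.37 mm

3.37 mm


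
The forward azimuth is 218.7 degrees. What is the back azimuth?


back azimuth = (218.7 + 180) mod 360 = 38.7 degrees

38.7 degrees


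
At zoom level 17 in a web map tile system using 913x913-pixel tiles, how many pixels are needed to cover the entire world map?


tiles per axis = 2^17 = 131072
total tiles = 131072^2 = 17179869184
pixels per axis = 131072 * 913 = 119668736
total pixels = 119668736^2 = 14320606375837696

14320606375837696 pixels


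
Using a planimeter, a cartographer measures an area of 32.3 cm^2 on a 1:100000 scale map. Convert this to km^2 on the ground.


ground_area = 32.3 * (100000/100)^2 = 32300000.0 m^2 = 32.3 km^2

32.3 km^2


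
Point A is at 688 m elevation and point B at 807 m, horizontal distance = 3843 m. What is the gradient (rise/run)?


gradient = (807 - 688) / 3843 = 119 / 3843 = 0.031

0.031


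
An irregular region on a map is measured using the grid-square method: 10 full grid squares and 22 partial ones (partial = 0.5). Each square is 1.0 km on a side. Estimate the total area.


effective squares = 10 + 22 * 0.5 = 21.0
area = 21.0 * 1.0 = 21.0 km^2

21.0 km^2


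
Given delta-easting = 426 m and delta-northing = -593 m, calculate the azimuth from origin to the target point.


az = atan2(426, -593) = 144.3 deg
adjusted to 0-360: 144.3 degrees

144.3 degrees


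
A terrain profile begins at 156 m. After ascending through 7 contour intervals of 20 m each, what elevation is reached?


elevation = 156 + 7 * 20 = 296 m

296 m


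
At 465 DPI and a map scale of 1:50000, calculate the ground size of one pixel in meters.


pixel_cm = 2.54 / 465 ≈ 0.005462 cm
ground = pixel_cm * 50000 / 100 = 2.54 * 50000 / (465 * 100) = 127000 / 46500 ≈ 2.73 m

2.73 m


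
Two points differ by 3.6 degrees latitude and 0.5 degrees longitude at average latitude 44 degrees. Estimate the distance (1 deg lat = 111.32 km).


dlat_km = 3.6 * 111.32 = 400.752
dlon_km = 0.5 * 111.32 * cos(44) ≈ 40.038
dist = sqrt(400.752^2 + 40.038^2) ≈ 402.7 km

402.7 km


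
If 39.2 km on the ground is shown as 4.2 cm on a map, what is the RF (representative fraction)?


ground = 39.2 km = 3920000 cm; RF denominator = ground / map = 3920000 / 4.2 ≈ 933333; RF = 1:933333

1:933333


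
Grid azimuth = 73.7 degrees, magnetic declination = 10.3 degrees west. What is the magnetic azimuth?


magnetic azimuth = grid azimuth - declination (east +ve)
mag_az = 73.7 - -10.3 = 84.0 degrees

84.0 degrees


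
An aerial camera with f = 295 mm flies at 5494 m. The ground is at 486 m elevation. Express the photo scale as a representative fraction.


scale = f / (H - h) = 295 mm / 5008 m = 295 / 5008000 = 1:16976

1:16976


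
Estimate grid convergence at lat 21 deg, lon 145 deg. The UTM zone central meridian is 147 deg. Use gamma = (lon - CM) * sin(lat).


gamma = (145 - 147) * sin(21) = -2 * 0.358368 = -0.717 degrees

-0.717 degrees


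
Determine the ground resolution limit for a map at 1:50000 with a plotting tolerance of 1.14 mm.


ground = 1.14 mm * 50000 / 1000 = 57.0 m

57.0 m


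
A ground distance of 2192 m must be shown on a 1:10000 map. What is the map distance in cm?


map_cm = 2192 * 100 / 10000 = 21.92 cm

21.92 cm


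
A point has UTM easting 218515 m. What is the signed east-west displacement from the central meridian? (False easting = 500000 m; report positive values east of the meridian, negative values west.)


displacement = 218515 - 500000 = -281485 m

-281485 m


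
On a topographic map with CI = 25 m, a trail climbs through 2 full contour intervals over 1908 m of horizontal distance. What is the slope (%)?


elevation change = 2 * 25 = 50 m
slope = 50 / 1908 * 100 = 2.6%

2.6%


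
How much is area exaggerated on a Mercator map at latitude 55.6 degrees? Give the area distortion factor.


area_distortion = 1/cos^2(55.6) = 3.133

3.133


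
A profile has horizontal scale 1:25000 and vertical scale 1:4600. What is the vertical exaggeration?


VE = horizontal_scale / vertical_scale = 25000 / 4600 ≈ 5.4

5.4x


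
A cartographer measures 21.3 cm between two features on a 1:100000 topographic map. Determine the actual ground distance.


ground = 21.3 cm * 100000 / 100 = 21300.0 m = 21.3 km

21.3 km


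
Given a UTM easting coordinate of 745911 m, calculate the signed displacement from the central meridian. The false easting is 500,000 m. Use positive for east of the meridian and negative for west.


displacement = 745911 - 500000 = 245911 m

245911 m


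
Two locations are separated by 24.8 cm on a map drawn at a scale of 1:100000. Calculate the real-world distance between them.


ground = 24.8 cm * 100000 / 100 = 24800.0 m = 24.8 km

24.8 km


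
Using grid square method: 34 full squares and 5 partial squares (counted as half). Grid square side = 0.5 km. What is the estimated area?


effective squares = 34 + 5 * 0.5 = 36.5
area = 36.5 * 0.25 = 9.125 km^2

9.125 km^2


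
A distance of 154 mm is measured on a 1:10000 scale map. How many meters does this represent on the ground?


ground = 154 mm * 10000 / 1000 = 1540.0 m

1540.0 m


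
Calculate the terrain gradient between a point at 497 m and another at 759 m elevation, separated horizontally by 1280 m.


gradient = (759 - 497) / 1280 = 262 / 1280 = 0.2047

0.2047


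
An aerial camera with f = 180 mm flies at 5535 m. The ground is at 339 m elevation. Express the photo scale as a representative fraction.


scale = f / (H - h) = 180 mm / 5196 m = 180 / 5196000 = 1:28867

1:28867


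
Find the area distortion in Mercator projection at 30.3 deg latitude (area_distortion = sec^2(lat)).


area_distortion = 1/cos^2(30.3) = 1.341

1.341


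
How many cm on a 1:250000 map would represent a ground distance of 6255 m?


map_cm = 6255 * 100 / 250000 = 2.502 cm ≈ 2.5 cm

2.5 cm


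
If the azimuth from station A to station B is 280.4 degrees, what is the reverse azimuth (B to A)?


back azimuth = (280.4 + 180) mod 360 = 100.4 degrees

100.4 degrees


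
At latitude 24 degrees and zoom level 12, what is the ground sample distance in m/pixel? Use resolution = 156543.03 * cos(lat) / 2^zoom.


res = 156543.03 * cos(24) / 2^12 = 156543.03 * 0.91354546 / 4096 = 34.91 m/pixel

34.91 m/pixel


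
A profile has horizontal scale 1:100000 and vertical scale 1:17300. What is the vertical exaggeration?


VE = horizontal_scale / vertical_scale = 100000 / 17300 ≈ 5.8

5.8x


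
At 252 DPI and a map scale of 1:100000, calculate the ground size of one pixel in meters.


pixel_cm = 2.54 / 252 ≈ 0.010079 cm
ground = pixel_cm * 100000 / 100 = 2.54 * 100000 / (252 * 100) = 254000 / 25200 ≈ 10.08 m

10.08 m


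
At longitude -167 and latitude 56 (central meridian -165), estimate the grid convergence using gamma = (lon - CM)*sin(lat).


gamma = (-167 - -165) * sin(56) = -2 * 0.829038 = -1.658 degrees

-1.658 degrees


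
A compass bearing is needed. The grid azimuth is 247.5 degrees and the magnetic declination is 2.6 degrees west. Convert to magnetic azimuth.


magnetic azimuth = grid azimuth - declination (east +ve)
mag_az = 247.5 - -2.6 = 250.1 degrees

250.1 degrees


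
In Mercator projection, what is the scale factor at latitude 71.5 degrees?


SF = 1 / cos(71.5) = 1 / 0.317305 = 3.152

3.152


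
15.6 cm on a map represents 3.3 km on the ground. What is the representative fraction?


ground = 3.3 km = 330000 cm; RF denominator = ground / map = 330000 / 15.6 ≈ 21154; RF = 1:21154

1:21154


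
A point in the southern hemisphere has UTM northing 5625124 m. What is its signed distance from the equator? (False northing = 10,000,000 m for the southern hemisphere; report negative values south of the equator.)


For southern: actual = 5625124 - 10000000 = -4374876 m

-4374876 m


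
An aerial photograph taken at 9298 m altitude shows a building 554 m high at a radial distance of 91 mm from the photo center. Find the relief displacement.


d = h * r / H = 554 * 91 / 9298 = 5.42 mm

5.42 mm


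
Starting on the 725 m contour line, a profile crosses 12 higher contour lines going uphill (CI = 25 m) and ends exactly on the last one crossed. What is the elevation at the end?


elevation = 725 + 12 * 25 = 1025 m

1025 m


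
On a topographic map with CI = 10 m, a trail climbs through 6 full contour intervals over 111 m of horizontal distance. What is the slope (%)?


elevation change = 6 * 10 = 60 m
slope = 60 / 111 * 100 = 54.1%

54.1%


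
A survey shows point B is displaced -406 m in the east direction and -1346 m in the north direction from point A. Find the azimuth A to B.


az = atan2(-406, -1346) = -163.2 deg
adjusted to 0-360: 196.8 degrees

196.8 degrees


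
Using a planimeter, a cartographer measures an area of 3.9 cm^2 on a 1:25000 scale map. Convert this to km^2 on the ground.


ground_area = 3.9 * (25000/100)^2 = 243750.0 m^2 = 0.24375 km^2 ≈ 0.244 km^2

0.244 km^2


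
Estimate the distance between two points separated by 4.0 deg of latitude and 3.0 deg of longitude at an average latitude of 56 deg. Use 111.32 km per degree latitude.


dlat_km = 4.0 * 111.32 = 445.28
dlon_km = 3.0 * 111.32 * cos(56) ≈ 186.748
dist = sqrt(445.28^2 + 186.748^2) ≈ 482.9 km

482.9 km


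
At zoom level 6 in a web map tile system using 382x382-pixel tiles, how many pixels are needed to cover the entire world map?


tiles per axis = 2^6 = 64
total tiles = 64^2 = 4096
pixels per axis = 64 * 382 = 24448
total pixels = 24448^2 = 597704704

597704704 pixels


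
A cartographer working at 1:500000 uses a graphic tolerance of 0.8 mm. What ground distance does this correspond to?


ground = 0.8 mm * 500000 / 1000 = 400.0 m

400.0 m


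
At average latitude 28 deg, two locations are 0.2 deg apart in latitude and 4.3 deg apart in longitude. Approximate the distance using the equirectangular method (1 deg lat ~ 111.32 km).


dlat_km = 0.2 * 111.32 = 22.264
dlon_km = 4.3 * 111.32 * cos(28) ≈ 422.646
dist = sqrt(22.264^2 + 422.646^2) ≈ 423.2 km

423.2 km


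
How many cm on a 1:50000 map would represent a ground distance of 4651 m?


map_cm = 4651 * 100 / 50000 = 9.302 cm ≈ 9.3 cm

9.3 cm


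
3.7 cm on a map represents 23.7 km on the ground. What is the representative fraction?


ground = 23.7 km = 2370000 cm; RF denominator = ground / map = 2370000 / 3.7 ≈ 640541; RF = 1:640541

1:640541


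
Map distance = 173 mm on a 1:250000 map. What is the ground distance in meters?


ground = 173 mm * 250000 / 1000 = 43250.0 m

43250.0 m


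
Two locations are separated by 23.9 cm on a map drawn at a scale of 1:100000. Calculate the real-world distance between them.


ground = 23.9 cm * 100000 / 100 = 23900.0 m = 23.9 km

23.9 km


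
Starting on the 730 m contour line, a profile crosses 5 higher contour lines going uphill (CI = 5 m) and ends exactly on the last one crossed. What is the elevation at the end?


elevation = 730 + 5 * 5 = 755 m

755 m
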